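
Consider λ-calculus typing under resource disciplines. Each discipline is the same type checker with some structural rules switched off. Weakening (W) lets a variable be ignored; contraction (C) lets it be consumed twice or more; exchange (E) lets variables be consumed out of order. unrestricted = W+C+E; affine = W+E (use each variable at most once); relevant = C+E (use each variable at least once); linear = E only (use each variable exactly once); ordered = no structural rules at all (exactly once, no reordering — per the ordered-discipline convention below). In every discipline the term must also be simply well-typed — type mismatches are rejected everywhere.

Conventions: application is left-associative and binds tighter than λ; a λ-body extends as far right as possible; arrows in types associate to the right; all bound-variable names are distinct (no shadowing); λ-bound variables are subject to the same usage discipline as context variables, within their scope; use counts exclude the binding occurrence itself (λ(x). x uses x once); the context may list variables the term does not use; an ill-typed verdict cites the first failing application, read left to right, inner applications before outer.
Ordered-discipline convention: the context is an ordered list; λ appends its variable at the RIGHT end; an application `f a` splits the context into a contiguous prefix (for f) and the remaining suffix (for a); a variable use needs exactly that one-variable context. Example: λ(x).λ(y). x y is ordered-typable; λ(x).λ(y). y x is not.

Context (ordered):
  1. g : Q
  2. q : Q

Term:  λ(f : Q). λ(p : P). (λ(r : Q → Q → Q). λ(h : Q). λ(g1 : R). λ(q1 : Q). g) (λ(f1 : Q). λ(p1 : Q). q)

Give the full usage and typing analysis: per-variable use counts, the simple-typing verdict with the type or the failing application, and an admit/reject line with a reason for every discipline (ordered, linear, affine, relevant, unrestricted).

use counts: g: 1×; q: 1×; f (bound): 0×; p (bound): 0×; r (bound): 0×; h (bound): 0×; g1 (bound): 0×; q1 (bound): 0×; f1 (bound): 0×; p1 (bound): 0×
use order (left to right): g, q
typing: ✓ — Q → P → Q → R → Q → Q
ordered: ✗ — f, p, r, h, g1, q1, f1, p1 left unused
linear: ✗ — f, p, r, h, g1, q1, f1, p1 left unused
affine: ✓ — no duplicate uses among g, q, f, p, r, h, g1, q1, f1, p1
relevant: ✗ — f, p, r, h, g1, q1, f1, p1 left unused
unrestricted: ✓ — simply typable at Q → P → Q → R → Q → Q; W, C, E all held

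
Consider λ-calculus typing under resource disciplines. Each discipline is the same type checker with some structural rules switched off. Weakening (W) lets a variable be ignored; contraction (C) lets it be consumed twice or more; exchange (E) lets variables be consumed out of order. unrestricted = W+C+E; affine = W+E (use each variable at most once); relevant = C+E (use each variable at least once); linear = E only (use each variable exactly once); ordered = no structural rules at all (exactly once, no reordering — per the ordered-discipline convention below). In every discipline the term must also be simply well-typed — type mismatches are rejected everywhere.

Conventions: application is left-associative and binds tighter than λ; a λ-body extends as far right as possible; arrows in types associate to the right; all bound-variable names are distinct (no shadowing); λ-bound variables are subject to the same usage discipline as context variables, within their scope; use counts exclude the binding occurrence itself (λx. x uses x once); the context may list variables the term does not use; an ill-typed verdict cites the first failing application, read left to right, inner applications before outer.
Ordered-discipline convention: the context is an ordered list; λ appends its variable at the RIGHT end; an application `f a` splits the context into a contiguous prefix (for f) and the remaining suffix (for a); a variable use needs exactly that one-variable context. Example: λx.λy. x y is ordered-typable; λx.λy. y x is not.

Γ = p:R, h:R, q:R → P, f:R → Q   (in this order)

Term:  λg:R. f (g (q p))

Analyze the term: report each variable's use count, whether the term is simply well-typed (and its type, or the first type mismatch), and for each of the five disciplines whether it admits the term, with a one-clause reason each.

counts: p: 1, h: 0, q: 1, f: 1, g (λ-bound): 1
use order (left to right): f, g, q, p
typing: ill-typed: can't apply a value of type R
ordered: ✗, the type mismatch rejects it
linear: ✗, not simply typable
affine: ✗, fails simple typing
relevant: ✗, a type mismatch blocks all five
unrestricted: ✗, the type mismatch rejects it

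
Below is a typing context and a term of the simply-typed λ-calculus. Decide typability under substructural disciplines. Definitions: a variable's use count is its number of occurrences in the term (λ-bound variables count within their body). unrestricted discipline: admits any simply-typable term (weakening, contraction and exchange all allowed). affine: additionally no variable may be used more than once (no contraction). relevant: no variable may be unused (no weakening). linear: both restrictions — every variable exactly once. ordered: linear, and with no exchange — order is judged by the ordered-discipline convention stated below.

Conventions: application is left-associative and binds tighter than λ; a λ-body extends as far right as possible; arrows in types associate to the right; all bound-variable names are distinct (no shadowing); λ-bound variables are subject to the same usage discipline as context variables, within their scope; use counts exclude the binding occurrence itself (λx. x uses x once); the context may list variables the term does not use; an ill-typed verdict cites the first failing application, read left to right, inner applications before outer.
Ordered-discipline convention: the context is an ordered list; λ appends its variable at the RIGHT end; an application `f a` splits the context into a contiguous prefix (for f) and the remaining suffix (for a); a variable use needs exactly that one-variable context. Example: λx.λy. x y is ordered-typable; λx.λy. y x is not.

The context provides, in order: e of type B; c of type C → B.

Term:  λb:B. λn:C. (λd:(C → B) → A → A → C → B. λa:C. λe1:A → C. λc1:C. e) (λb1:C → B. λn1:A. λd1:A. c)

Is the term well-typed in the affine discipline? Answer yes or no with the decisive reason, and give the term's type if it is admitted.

yes — none of e, c, b, n, d, a, e1, c1, b1, n1, d1 used more than once; term : B → C → C → (A → C) → C → B
counts: e ×1, c ×1, b (bound) ×0, n (bound) ×0, d (bound) ×0, a (bound) ×0, e1 (bound) ×0, c1 (bound) ×0, b1 (bound) ×0, n1 (bound) ×0, d1 (bound) ×0
order of uses: e, c
typing: the term checks, with type B → C → C → (A → C) → C → B
across the five disciplines: ordered ✗ | linear ✗ | affine ✓ | relevant ✗ | unrestricted ✓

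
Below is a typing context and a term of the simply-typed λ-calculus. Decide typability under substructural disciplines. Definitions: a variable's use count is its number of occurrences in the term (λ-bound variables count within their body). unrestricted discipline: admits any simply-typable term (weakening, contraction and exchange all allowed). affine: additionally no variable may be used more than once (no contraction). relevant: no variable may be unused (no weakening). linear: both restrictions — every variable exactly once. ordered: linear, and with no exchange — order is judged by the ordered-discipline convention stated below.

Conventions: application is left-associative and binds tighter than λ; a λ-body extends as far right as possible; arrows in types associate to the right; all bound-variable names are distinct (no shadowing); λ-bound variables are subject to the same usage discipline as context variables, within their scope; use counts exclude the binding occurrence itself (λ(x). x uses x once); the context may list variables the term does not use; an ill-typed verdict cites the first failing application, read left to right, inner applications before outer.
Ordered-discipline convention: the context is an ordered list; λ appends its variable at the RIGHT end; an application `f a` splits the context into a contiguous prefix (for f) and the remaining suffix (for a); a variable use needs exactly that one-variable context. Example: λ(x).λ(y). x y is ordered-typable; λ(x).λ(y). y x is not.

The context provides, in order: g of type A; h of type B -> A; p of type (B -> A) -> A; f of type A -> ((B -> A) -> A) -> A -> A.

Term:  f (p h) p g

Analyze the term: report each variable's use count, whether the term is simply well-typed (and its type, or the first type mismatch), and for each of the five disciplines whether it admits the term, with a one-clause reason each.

usage: g ×1; h ×1; p ×2; f ×1
left-to-right use order: f, p, h, p, g
typing: ✓ — A
ordered: ✗, uses contraction: p ×2
linear: ✗, uses contraction: p ×2
affine: ✗, uses contraction: p ×2
relevant: ✓, g, h, p, f: all used, weakening unneeded
unrestricted: ✓, type-checks (A) and nothing is barred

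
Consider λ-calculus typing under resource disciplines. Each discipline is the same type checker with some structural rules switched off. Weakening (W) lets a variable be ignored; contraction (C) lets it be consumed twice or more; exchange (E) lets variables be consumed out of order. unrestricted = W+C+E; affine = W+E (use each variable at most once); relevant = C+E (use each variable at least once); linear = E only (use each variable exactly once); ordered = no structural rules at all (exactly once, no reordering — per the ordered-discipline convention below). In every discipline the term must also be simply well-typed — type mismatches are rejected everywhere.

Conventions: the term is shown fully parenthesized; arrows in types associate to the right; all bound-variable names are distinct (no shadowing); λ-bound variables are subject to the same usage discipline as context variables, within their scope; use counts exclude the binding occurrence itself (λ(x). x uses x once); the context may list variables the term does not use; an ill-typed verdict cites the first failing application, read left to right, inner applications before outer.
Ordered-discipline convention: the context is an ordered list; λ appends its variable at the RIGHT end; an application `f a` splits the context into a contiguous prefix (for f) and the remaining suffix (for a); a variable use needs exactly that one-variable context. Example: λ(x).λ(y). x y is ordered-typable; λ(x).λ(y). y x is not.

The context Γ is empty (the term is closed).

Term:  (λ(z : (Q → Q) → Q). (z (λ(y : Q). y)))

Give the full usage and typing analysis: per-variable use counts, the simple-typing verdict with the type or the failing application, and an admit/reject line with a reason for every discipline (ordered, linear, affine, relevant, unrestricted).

usage: z [bound]: 1×, y [bound]: 1×
order of uses: z, y
typing: ✓ — ((Q → Q) → Q) → Q
ordered: ✓ — single-use (z, y), ordered derivation ok
linear: ✓ — z, y: one use apiece
affine: ✓ — z, y: no repeats, contraction unneeded
relevant: ✓ — none of z, y goes unused
unrestricted: ✓ — well-typed at ((Q → Q) → Q) → Q; no restrictions here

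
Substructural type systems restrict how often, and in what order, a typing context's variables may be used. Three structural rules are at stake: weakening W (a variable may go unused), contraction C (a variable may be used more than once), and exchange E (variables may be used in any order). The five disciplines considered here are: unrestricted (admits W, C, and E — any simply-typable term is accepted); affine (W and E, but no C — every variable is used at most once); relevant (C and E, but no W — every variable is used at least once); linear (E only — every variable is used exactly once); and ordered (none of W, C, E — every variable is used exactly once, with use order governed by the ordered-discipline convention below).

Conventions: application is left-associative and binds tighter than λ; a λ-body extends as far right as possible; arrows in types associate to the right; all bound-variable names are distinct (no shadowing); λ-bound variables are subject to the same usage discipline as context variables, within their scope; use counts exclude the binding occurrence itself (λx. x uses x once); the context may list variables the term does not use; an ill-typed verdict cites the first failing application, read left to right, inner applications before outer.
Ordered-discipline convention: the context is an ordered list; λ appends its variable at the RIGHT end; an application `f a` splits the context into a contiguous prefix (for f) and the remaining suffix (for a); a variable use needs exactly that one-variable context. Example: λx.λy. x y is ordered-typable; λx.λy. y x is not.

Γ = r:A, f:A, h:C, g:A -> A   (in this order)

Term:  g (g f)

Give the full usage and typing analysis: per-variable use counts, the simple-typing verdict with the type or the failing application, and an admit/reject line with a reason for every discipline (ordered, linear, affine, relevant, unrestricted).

use counts: r ×0; f ×1; h ×0; g ×2
uses in reading order: g, g, f
typing: the term checks, with type A
ordered ✗ (repeated use of g ×2; unused: r, h — weakening required)
linear ✗ (repeated use of g ×2; unused: r, h — weakening required)
affine ✗ (repeated use of g ×2)
relevant ✗ (unused: r, h — weakening required)
unrestricted ✓ (simply typable at A; W, C, E all held)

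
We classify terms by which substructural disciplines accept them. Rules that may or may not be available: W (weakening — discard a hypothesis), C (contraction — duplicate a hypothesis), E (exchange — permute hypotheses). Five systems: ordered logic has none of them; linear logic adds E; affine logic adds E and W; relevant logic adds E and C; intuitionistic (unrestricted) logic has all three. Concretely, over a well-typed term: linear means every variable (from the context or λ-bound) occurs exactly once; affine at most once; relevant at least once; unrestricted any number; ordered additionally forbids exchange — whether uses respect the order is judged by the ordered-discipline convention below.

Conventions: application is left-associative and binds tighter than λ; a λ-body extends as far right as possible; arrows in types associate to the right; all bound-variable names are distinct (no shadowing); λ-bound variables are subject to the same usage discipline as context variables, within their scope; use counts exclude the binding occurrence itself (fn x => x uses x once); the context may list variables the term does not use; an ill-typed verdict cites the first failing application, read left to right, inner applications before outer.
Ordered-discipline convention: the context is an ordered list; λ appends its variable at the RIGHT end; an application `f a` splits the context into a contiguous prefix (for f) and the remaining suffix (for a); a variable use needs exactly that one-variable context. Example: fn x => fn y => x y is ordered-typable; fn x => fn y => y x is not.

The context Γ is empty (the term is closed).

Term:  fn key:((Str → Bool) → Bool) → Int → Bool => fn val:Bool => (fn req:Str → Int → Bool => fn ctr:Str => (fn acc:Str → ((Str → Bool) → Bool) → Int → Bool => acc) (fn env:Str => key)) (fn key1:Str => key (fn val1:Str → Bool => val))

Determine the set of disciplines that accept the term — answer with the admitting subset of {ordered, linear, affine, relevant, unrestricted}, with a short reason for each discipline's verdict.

accepted by: unrestricted
counts: key (λ-bound) ×2, val (λ-bound) ×1, req (λ-bound) ×0, ctr (λ-bound) ×0, acc (λ-bound) ×1, env (λ-bound) ×0, key1 (λ-bound) ×0, val1 (λ-bound) ×0
use order (left to right): acc, key, key, val
typing: well-typed — term : (((Str → Bool) → Bool) → Int → Bool) → Bool → Str → Str → ((Str → Bool) → Bool) → Int → Bool
ordered ✗ (uses contraction: key ×2; req, ctr, env, key1, val1 never used (weakening))
linear ✗ (uses contraction: key ×2; req, ctr, env, key1, val1 never used (weakening))
affine ✗ (uses contraction: key ×2)
relevant ✗ (req, ctr, env, key1, val1 never used (weakening))
unrestricted ✓ (type-checks ((((Str → Bool) → Bool) → Int → Bool) → Bool → Str → Str → ((Str → Bool) → Bool) → Int → Bool) and nothing is barred)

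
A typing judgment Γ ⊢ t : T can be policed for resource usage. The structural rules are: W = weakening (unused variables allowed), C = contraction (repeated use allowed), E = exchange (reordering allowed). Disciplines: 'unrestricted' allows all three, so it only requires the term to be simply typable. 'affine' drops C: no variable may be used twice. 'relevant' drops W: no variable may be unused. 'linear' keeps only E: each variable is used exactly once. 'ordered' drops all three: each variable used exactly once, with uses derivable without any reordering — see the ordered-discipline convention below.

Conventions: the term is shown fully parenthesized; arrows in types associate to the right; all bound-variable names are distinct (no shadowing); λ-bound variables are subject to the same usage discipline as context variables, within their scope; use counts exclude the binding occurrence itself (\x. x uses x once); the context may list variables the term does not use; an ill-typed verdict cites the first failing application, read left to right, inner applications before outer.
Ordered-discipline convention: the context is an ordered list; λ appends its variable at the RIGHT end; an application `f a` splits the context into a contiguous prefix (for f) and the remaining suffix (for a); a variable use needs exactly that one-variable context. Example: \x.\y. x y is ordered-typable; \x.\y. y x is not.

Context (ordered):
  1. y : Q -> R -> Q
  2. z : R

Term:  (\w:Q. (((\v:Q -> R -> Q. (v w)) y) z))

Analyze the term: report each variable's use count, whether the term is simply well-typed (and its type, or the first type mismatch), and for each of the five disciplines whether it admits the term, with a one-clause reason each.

counts: y: 1×; z: 1×; w (λ-bound): 1×; v (λ-bound): 1×
use order (left to right): v, w, y, z
typing: well-typed at Q -> Q
ordered: ✗, needs exchange: uses follow v, w, y, z
linear: ✓, y, z, w, v: one use apiece
affine: ✓, at most one use each (y, z, w, v)
relevant: ✓, at least one use each (y, z, w, v)
unrestricted: ✓, type-checks (Q -> Q) and nothing is barred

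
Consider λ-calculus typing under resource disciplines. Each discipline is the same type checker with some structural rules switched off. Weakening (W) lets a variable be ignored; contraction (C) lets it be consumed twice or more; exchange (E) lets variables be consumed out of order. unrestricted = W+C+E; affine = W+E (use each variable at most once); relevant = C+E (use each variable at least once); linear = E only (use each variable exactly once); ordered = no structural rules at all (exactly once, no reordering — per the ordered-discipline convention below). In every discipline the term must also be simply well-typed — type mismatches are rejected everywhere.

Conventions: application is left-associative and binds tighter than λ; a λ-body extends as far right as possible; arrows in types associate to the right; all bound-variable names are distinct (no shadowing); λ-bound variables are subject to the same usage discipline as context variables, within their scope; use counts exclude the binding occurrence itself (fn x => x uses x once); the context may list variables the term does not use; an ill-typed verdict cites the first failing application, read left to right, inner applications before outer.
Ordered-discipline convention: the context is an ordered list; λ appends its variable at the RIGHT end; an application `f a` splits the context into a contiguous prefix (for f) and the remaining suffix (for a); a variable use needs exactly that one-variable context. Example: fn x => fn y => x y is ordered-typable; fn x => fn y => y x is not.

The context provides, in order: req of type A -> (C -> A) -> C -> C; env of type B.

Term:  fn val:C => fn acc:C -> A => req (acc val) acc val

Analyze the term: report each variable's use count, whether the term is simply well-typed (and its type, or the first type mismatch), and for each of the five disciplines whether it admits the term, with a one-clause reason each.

variable uses: req: 1×, env: 0×, val [bound]: 2×, acc [bound]: 2×
uses in reading order: req, acc, val, acc, val
typing: well-typed at C -> (C -> A) -> C
ordered: ✗ — needs contraction — val ×2, acc ×2; env never used (weakening)
linear: ✗ — needs contraction — val ×2, acc ×2; env never used (weakening)
affine: ✗ — needs contraction — val ×2, acc ×2
relevant: ✗ — env never used (weakening)
unrestricted: ✓ — simply typable at C -> (C -> A) -> C; W, C, E all held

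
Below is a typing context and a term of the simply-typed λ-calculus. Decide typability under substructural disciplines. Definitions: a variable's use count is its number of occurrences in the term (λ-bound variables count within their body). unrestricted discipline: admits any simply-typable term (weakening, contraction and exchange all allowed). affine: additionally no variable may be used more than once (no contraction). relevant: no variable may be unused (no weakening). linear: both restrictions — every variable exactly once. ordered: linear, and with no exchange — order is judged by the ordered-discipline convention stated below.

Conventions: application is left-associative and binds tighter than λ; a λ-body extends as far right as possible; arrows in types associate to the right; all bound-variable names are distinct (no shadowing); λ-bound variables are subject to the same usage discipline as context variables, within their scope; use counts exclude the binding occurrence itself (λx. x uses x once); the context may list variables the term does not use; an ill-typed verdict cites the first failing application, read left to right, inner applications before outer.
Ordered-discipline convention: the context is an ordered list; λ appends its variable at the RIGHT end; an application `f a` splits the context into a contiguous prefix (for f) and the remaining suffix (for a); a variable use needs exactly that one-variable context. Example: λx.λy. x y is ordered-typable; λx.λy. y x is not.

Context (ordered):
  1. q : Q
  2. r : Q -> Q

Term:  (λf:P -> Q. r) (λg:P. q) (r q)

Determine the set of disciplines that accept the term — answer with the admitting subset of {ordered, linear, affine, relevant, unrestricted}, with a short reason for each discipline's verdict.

admitted by: unrestricted
usage: q ×2; r ×2; f (λ-bound) ×0; g (λ-bound) ×0
order of uses: r, q, r, q
typing: the term checks, with type Q
ordered ✗ (q ×2, r ×2 used more than once (contraction); unused: f, g — weakening required)
linear ✗ (q ×2, r ×2 used more than once (contraction); unused: f, g — weakening required)
affine ✗ (q ×2, r ×2 used more than once (contraction))
relevant ✗ (unused: f, g — weakening required)
unrestricted ✓ (simply typable at Q; W, C, E all held)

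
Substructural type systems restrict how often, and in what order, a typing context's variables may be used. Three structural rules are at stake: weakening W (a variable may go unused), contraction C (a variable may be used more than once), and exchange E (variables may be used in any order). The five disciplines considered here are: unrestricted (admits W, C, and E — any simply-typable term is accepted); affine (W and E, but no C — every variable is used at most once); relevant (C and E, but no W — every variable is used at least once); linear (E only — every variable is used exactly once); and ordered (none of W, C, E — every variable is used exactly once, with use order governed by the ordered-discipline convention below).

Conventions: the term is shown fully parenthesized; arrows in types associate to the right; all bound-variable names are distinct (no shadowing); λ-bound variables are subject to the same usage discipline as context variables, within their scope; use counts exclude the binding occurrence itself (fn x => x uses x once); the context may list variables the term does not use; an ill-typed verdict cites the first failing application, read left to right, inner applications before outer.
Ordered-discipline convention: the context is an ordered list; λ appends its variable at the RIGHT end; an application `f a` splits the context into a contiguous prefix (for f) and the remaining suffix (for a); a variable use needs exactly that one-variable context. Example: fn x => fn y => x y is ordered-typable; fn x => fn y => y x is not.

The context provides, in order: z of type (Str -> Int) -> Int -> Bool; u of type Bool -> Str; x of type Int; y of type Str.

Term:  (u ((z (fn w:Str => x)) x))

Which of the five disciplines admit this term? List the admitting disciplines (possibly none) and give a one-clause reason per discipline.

admitted by: unrestricted
variable uses: z: 1, u: 1, x: 2, y: 0, w (bound): 0
use order (left to right): u, z, x, x
typing: ✓ — Str
ordered: ✗, needs contraction — x ×2; y, w left unused
linear: ✗, needs contraction — x ×2; y, w left unused
affine: ✗, needs contraction — x ×2
relevant: ✗, y, w left unused
unrestricted: ✓, well-typed at Str; no restrictions here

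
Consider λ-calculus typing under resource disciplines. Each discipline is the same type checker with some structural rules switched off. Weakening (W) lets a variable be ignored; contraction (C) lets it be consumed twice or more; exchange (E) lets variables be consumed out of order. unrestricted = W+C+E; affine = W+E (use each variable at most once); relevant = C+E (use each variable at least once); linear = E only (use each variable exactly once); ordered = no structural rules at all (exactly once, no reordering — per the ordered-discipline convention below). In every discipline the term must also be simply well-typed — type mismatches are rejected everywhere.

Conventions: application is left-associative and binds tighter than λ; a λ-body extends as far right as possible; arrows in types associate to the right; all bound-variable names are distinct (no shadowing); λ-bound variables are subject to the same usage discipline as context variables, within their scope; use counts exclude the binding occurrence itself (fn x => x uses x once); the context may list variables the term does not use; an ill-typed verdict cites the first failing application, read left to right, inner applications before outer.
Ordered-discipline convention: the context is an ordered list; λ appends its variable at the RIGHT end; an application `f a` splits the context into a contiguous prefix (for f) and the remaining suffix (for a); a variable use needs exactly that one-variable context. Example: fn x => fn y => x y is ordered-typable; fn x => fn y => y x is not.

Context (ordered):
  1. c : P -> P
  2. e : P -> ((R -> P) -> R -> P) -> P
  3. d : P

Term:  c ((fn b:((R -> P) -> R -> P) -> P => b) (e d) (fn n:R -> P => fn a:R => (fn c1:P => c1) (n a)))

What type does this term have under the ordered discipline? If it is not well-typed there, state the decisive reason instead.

term : P
usage: c ×1, e ×1, d ×1, b (λ-bound) ×1, n (λ-bound) ×1, a (λ-bound) ×1, c1 (λ-bound) ×1
uses in reading order: c, b, e, d, c1, n, a
typing: ✓ — P
across the five disciplines: ordered ✓ · linear ✓ · affine ✓ · relevant ✓ · unrestricted ✓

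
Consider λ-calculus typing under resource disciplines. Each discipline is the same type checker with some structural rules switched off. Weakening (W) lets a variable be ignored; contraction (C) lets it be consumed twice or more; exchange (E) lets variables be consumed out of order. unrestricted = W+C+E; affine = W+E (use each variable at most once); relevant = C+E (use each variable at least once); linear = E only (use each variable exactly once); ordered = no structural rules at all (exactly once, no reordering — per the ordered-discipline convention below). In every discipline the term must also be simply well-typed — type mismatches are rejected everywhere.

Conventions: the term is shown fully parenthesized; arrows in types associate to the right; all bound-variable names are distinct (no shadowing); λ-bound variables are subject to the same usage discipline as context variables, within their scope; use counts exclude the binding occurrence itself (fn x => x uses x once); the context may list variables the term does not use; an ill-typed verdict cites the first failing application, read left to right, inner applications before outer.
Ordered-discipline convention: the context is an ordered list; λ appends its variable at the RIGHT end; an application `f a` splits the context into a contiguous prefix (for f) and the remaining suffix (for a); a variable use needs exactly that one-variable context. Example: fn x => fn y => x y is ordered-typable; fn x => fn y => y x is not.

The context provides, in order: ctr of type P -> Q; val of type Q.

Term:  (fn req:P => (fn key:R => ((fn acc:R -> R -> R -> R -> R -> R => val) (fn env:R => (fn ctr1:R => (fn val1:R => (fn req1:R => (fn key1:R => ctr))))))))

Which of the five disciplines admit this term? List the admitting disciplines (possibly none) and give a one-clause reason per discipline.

admitted by: none
counts: ctr ×1; val ×1; req (λ-bound) ×0; key (λ-bound) ×0; acc (λ-bound) ×0; env (λ-bound) ×0; ctr1 (λ-bound) ×0; val1 (λ-bound) ×0; req1 (λ-bound) ×0; key1 (λ-bound) ×0
left-to-right use order: val, ctr
typing: ill-typed: an argument R -> R -> R -> R -> R -> P -> Q mismatches the expected R -> R -> R -> R -> R -> R
ordered: ✗ — a type mismatch blocks all five
linear: ✗ — the type mismatch rejects it
affine: ✗ — not simply typable
relevant: ✗ — fails simple typing
unrestricted: ✗ — a type mismatch blocks all five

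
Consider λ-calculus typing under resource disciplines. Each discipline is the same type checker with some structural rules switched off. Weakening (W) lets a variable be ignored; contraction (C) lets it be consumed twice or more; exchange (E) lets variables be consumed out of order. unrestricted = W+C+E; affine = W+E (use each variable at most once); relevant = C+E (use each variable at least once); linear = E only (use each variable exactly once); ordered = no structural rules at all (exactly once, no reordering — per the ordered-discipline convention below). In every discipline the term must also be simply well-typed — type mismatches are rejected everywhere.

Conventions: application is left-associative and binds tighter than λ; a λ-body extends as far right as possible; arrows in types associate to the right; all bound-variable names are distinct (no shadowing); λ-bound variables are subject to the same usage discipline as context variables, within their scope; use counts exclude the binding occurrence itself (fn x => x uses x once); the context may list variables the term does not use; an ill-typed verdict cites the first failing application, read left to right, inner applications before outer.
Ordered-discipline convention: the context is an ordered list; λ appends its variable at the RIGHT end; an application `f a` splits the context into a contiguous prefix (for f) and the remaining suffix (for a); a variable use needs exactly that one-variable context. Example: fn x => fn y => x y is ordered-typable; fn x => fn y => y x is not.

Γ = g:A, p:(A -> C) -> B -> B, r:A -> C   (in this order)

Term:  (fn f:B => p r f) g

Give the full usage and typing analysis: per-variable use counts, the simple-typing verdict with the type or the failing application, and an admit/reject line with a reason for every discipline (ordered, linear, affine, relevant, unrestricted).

use counts: g=1; p=1; r=1; f (bound)=1
use order (left to right): p, r, f, g
typing: ill-typed: argument of type A where B is required
ordered: ✗ — the type mismatch rejects it
linear: ✗ — not simply typable
affine: ✗ — fails simple typing
relevant: ✗ — a type mismatch blocks all five
unrestricted: ✗ — the type mismatch rejects it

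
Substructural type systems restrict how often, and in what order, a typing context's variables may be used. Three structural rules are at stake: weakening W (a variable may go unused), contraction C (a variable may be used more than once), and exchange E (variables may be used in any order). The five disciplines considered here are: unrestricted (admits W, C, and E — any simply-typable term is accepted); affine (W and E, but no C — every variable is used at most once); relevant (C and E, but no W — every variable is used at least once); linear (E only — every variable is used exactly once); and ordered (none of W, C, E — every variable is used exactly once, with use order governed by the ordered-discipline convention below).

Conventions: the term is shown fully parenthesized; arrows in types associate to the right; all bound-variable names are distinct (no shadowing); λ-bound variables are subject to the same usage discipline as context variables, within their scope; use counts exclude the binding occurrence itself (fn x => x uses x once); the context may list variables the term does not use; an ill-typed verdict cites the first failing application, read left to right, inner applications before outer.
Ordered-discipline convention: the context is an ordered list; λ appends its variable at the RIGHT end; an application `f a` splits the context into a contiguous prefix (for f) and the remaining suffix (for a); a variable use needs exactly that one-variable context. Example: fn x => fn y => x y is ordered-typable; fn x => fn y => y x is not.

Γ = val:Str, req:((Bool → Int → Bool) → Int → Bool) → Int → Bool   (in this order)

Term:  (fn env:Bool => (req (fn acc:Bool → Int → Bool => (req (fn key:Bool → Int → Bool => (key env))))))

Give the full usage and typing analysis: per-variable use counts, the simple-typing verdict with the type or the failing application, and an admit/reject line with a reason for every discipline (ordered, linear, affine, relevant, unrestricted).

use counts: val ×0, req ×2, env [bound] ×1, acc [bound] ×0, key [bound] ×1
order of uses: req, req, key, env
typing: ✓ — Bool → Int → Bool
ordered: ✗ — req ×2 used more than once (contraction); val, acc left unused
linear: ✗ — req ×2 used more than once (contraction); val, acc left unused
affine: ✗ — req ×2 used more than once (contraction)
relevant: ✗ — val, acc left unused
unrestricted: ✓ — type-checks (Bool → Int → Bool) and nothing is barred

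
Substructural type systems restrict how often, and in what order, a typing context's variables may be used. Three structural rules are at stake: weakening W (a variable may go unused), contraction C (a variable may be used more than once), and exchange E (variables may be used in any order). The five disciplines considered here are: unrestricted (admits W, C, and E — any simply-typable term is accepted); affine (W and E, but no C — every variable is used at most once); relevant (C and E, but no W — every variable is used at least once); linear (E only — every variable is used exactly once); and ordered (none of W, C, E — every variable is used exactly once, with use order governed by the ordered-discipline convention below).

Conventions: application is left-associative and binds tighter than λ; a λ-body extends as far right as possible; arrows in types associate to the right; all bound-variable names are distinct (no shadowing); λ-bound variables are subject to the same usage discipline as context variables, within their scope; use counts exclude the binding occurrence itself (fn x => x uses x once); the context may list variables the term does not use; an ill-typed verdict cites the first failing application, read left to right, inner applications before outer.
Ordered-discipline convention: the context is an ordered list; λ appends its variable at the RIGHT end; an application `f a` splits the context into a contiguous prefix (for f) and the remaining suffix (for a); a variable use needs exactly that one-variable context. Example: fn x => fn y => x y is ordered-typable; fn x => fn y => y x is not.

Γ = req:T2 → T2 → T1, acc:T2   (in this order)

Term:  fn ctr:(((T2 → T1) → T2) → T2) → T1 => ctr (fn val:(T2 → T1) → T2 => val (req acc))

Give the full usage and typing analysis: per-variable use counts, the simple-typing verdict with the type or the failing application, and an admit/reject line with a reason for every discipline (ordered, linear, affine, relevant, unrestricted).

variable uses: req: 1; acc: 1; ctr (bound): 1; val (bound): 1
uses in reading order: ctr, val, req, acc
typing: the term checks, with type ((((T2 → T1) → T2) → T2) → T1) → T1
ordered ✗ (no contiguous prefix/suffix split fits ctr, val, req, acc)
linear ✓ (single use per variable (req, acc, ctr, val))
affine ✓ (none of req, acc, ctr, val used more than once)
relevant ✓ (none of req, acc, ctr, val goes unused)
unrestricted ✓ (simply typable at ((((T2 → T1) → T2) → T2) → T1) → T1; W, C, E all held)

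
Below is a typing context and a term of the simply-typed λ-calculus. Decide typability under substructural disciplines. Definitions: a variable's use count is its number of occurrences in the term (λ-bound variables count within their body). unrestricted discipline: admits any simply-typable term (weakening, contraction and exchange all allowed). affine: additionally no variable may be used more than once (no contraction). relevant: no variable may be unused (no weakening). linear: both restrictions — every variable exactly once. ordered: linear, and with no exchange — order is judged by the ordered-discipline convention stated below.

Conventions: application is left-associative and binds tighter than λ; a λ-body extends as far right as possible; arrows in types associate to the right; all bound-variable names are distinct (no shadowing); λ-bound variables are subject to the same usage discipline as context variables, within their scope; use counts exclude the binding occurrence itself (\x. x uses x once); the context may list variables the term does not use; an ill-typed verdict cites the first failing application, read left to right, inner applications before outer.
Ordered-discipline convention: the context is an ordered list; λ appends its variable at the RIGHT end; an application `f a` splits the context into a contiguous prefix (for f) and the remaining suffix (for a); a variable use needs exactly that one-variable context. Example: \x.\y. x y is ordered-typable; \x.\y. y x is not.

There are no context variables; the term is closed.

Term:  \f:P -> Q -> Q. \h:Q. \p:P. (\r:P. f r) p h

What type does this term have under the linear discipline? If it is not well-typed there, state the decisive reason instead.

term : (P -> Q -> Q) -> Q -> P -> Q
usage: f (λ-bound): 1, h (λ-bound): 1, p (λ-bound): 1, r (λ-bound): 1
use order (left to right): f, r, p, h
typing: well-typed at (P -> Q -> Q) -> Q -> P -> Q
all disciplines: ordered ✗, linear ✓, affine ✓, relevant ✓, unrestricted ✓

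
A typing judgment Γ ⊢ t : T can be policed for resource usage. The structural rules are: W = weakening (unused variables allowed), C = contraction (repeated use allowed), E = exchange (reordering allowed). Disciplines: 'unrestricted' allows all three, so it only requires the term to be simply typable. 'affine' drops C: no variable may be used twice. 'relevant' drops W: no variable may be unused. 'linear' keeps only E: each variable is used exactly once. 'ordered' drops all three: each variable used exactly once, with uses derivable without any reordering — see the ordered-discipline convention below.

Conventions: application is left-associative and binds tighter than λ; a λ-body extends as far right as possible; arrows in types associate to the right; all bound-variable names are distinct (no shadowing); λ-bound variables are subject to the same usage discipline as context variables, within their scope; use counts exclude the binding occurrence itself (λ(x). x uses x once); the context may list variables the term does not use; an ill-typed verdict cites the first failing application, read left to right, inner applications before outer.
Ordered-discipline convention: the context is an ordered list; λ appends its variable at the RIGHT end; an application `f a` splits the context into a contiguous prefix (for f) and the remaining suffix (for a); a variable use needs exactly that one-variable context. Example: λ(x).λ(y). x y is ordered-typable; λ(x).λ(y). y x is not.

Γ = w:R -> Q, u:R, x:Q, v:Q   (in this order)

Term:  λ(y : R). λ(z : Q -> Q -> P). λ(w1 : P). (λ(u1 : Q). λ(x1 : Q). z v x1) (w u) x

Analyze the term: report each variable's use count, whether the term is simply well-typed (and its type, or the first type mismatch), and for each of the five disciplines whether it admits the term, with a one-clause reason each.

usage: w: 1; u: 1; x: 1; v: 1; y (bound): 0; z (bound): 1; w1 (bound): 0; u1 (bound): 0; x1 (bound): 1
order of uses: z, v, x1, w, u, x
typing: ✓ — R -> (Q -> Q -> P) -> P -> P
ordered ✗ (y, w1, u1 left unused)
linear ✗ (y, w1, u1 left unused)
affine ✓ (no duplicate uses among w, u, x, v, y, z, w1, u1, x1)
relevant ✗ (y, w1, u1 left unused)
unrestricted ✓ (type-checks (R -> (Q -> Q -> P) -> P -> P) and nothing is barred)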